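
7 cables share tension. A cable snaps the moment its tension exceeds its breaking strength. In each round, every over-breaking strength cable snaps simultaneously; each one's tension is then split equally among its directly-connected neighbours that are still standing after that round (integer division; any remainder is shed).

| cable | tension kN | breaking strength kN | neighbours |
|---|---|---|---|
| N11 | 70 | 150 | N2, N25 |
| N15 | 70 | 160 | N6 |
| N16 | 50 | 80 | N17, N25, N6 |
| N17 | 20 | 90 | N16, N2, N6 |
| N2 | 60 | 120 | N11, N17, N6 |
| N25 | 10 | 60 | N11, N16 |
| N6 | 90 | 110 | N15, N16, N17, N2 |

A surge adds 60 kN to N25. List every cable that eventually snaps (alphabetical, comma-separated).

Round 1 — N25 at 70 > 60. N25 snaps.
  N25 sheds 70 kN to N11, N16: 35 each.
    N11: 70+35 = 105 ≤ 150
    N16: 50+35 = 85 > 80
Round 2 — N16 snaps.
  N16 sheds 85 kN to N17, N6: 42 each (1 lost).
    N17: 20+42 = 62 ≤ 90
    N6: 90+42 = 132 > 110
Round 3 — N6 snaps.
  N6 sheds 132 kN to N15, N17, N2: 44 each.
    N15: 70+44 = 114 ≤ 160
    N17: 62+44 = 106 > 90
    N2: 60+44 = 104 ≤ 120
Round 4 — N17 snaps.
  N17 sheds 106 kN to N2: 106 each.
    N2: 104+106 = 210 > 120
Round 5 — N2 snaps.
  N2 sheds 210 kN to N11: 210 each.
    N11: 105+210 = 315 > 150
Round 6 — N11 snaps.
  N11 sheds 315 kN: no online neighbours, lost.
No further breaks.

N11, N16, N17, N2, N25, N6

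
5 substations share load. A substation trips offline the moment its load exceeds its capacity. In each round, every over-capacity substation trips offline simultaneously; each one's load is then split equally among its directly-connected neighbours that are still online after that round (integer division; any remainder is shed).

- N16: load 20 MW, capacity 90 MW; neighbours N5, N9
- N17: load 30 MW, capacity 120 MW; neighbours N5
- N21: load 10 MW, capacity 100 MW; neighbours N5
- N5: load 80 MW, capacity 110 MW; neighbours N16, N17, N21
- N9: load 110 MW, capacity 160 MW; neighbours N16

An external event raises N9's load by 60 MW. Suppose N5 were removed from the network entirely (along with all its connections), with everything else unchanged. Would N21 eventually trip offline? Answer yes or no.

With N5 removed:
Round 1 — N9 at 170 > 160. N9 trips offline.
  N9 sheds 170 MW to N16: 170 each.
    N16: 20+170 = 190 > 90
Round 2 — N16 trips offline.
  N16 sheds 190 MW: no online neighbours, lost.
No further trips.

no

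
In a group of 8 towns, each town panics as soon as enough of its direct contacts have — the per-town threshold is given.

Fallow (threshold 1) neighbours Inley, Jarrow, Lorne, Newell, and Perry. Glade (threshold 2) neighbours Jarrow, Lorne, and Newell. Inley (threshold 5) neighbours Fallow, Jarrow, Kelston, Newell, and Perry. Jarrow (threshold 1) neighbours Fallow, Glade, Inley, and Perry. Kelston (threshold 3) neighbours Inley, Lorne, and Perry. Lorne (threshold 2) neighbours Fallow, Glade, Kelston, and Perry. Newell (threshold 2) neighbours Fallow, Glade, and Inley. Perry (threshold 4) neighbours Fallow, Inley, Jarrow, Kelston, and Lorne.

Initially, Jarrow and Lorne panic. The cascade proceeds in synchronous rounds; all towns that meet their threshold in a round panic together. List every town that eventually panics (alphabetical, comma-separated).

Round 1 — Jarrow, Lorne panic (initial).
Round 2 — checking thresholds:
  Fallow: 2 of 5 neighbours ≥ 1, panics.
  Glade: 2 of 3 neighbours ≥ 2, panics.
  Inley: 1 of 5 neighbours < 5, holds.
  Kelston: 1 of 3 neighbours < 3, holds.
  Perry: 2 of 5 neighbours < 4, holds.
Round 3 — checking thresholds:
  Inley: 2 of 5 neighbours < 5, holds.
  Kelston: 1 of 3 neighbours < 3, holds.
  Newell: 2 of 3 neighbours ≥ 2, panics.
  Perry: 3 of 5 neighbours < 4, holds.
Round 4 — no new panics; cascade stops.

Fallow, Glade, Jarrow, Lorne, Newell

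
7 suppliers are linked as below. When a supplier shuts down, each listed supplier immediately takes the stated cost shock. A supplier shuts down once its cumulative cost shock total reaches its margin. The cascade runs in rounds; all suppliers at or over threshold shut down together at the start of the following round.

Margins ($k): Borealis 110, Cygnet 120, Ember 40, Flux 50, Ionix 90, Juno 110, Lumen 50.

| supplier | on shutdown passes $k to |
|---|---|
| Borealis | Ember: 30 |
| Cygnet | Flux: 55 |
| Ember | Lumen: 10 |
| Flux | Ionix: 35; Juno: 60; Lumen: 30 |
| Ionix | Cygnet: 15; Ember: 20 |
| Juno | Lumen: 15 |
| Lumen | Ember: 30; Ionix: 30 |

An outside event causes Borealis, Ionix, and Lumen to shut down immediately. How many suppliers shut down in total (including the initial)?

4

Round 1 — Borealis, Ionix, Lumen shut down (initial).
  Cygnet: +15 → 15 < 120
  Ember: +30+20+30 → 80 ≥ 40
Round 2 — Ember shuts down.
No further shutdowns.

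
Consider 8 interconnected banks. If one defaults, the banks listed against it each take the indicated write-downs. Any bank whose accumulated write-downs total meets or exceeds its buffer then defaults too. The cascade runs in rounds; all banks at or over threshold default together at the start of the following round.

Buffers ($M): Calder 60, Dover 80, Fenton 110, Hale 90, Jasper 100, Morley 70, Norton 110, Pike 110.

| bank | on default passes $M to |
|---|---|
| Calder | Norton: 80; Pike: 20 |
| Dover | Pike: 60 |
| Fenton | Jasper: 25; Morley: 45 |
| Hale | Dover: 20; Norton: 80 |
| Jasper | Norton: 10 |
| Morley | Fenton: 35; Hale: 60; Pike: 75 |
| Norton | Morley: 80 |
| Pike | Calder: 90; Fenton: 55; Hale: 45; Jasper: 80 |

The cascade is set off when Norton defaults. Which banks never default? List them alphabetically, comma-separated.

Calder, Dover, Fenton, Hale, Jasper, Pike

Round 1 — Norton defaults (initial).
  Morley: +80 → 80 ≥ 70
Round 2 — Morley defaults.
  Fenton: +35 → 35 < 110
  Hale: +60 → 60 < 90
  Pike: +75 → 75 < 110
No further defaults.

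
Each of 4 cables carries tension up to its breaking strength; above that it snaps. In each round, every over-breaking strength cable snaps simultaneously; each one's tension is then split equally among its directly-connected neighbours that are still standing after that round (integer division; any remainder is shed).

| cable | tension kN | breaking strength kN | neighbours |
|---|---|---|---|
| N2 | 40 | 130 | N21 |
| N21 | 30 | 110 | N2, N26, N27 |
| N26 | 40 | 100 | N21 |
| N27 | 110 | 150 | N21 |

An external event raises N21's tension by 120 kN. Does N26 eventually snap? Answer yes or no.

Round 1 — N21 at 150 > 110. N21 snaps.
  N21 sheds 150 kN to N2, N26, N27: 50 each.
    N2: 40+50 = 90 ≤ 130
    N26: 40+50 = 90 ≤ 100
    N27: 110+50 = 160 > 150
Round 2 — N27 snaps.
  N27 sheds 160 kN: no online neighbours, lost.
No further breaks.

no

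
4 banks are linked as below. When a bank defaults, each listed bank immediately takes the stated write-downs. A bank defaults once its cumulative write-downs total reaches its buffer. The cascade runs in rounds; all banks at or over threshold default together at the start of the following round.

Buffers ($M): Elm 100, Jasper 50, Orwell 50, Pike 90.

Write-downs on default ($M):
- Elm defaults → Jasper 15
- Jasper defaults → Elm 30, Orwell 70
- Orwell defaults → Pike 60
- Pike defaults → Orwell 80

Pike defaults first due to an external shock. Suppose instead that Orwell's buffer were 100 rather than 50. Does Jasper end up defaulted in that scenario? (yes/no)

With Orwell's buffer at 100:
Round 1 — Pike defaults (initial).
  Orwell: +80 → 80 < 100
No further defaults.

no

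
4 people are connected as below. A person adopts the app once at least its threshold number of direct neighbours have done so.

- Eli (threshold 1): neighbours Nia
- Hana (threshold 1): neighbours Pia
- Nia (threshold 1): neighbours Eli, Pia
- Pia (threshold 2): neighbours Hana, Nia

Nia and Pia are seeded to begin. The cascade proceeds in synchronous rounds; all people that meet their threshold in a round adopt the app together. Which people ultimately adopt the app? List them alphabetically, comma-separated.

Eli, Hana, Nia, Pia

Round 1 — Nia, Pia adopt the app (initial).
Round 2 — checking thresholds:
  Eli: 1 of 1 neighbours ≥ 1, adopts the app.
  Hana: 1 of 1 neighbours ≥ 1, adopts the app.
Round 3 — no new adoptions; cascade stops.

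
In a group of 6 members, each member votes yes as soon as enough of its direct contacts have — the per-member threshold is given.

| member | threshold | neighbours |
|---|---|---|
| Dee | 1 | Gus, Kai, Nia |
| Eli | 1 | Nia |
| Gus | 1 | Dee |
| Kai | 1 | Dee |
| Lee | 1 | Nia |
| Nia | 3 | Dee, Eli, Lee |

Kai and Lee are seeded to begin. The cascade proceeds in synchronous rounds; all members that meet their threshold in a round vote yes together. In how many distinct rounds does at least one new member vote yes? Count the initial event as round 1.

3

Round 1 — Kai, Lee vote yes (initial).
Round 2 — checking thresholds:
  Dee: 1 of 3 neighbours ≥ 1, votes yes.
  Nia: 1 of 3 neighbours < 3, not yet.
Round 3 — checking thresholds:
  Gus: 1 of 1 neighbours ≥ 1, votes yes.
  Nia: 2 of 3 neighbours < 3, not yet.
Round 4 — no new yes votes; cascade stops.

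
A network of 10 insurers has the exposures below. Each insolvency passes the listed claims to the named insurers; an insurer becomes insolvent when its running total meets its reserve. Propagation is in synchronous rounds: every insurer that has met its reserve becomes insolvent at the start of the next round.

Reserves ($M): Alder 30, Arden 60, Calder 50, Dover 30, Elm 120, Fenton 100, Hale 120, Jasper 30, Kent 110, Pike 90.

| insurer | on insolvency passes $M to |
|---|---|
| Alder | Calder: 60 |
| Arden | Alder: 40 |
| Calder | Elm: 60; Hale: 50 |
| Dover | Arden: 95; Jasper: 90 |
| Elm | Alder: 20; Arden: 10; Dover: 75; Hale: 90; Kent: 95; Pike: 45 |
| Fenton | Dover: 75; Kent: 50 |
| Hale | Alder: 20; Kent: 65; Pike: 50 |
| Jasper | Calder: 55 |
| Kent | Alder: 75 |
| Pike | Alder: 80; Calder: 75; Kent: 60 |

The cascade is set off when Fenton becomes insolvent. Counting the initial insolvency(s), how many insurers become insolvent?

6

Round 1 — Fenton becomes insolvent (initial).
  Dover: +75 → 75 ≥ 30
  Kent: +50 → 50 < 110
Round 2 — Dover becomes insolvent.
  Arden: +95 → 95 ≥ 60
  Jasper: +90 → 90 ≥ 30
Round 3 — Arden, Jasper become insolvent.
  Alder: +40 → 40 ≥ 30
  Calder: +55 → 55 ≥ 50
Round 4 — Alder, Calder become insolvent.
  Elm: +60 → 60 < 120
  Hale: +50 → 50 < 120
No further insolvencies.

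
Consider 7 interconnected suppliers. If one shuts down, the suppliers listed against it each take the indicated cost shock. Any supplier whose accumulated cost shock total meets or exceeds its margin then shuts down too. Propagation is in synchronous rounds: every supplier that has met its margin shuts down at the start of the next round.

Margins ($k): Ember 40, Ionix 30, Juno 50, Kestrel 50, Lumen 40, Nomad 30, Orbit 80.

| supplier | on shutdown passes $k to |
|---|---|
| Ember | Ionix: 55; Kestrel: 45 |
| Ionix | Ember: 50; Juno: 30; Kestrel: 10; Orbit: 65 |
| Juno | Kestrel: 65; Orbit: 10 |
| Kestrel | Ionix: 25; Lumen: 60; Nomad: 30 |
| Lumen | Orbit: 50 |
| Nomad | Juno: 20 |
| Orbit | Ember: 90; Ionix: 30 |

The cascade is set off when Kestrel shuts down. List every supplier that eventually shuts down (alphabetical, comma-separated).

Round 1 — Kestrel shuts down (initial).
  Ionix: +25 → 25 < 30
  Lumen: +60 → 60 ≥ 40
  Nomad: +30 → 30 ≥ 30
Round 2 — Lumen, Nomad shut down.
  Juno: +20 → 20 < 50
  Orbit: +50 → 50 < 80
No further shutdowns.

Kestrel, Lumen, Nomad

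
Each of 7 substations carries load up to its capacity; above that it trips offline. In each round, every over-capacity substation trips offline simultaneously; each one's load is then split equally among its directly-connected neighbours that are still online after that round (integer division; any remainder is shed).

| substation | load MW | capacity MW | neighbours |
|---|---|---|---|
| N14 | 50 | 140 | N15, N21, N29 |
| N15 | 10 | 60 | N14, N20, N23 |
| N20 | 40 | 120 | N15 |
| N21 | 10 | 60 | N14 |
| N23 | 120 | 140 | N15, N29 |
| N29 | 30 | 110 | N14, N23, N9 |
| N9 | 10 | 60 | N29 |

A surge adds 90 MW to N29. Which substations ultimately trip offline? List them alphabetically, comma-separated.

N14, N15, N20, N21, N23, N29

Round 1 — N29 at 120 > 110. N29 trips offline.
  N29 sheds 120 MW to N14, N23, N9: 40 each.
    N14: 50+40 = 90 ≤ 140
    N23: 120+40 = 160 > 140
    N9: 10+40 = 50 ≤ 60
Round 2 — N23 trips offline.
  N23 sheds 160 MW to N15: 160 each.
    N15: 10+160 = 170 > 60
Round 3 — N15 trips offline.
  N15 sheds 170 MW to N14, N20: 85 each.
    N14: 90+85 = 175 > 140
    N20: 40+85 = 125 > 120
Round 4 — N14, N20 trip offline.
  N14 sheds 175 MW to N21: 175 each.
    N21: 10+175 = 185 > 60
  N20 sheds 125 MW: no online neighbours, lost.
Round 5 — N21 trips offline.
  N21 sheds 185 MW: no online neighbours, lost.
No further trips.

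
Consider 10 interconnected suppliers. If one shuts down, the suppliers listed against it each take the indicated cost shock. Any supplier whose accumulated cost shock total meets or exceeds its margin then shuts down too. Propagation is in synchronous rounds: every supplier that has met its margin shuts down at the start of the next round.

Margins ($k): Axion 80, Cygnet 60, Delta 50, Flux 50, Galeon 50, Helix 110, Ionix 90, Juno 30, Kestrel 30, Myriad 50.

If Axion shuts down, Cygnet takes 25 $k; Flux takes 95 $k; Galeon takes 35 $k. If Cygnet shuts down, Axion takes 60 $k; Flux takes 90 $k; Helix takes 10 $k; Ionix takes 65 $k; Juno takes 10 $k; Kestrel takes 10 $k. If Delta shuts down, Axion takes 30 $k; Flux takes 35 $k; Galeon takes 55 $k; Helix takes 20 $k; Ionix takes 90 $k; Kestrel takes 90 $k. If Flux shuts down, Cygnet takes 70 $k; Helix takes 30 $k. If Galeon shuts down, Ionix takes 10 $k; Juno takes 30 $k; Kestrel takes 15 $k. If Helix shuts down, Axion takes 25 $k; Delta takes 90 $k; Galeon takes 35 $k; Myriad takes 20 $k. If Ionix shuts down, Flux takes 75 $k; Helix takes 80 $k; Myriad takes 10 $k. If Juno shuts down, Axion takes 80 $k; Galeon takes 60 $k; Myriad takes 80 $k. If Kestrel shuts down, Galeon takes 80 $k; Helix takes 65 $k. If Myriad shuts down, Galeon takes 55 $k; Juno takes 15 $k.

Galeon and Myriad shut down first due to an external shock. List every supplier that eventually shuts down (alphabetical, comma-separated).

Axion, Cygnet, Flux, Galeon, Juno, Myriad

Round 1 — Galeon, Myriad shut down (initial).
  Ionix: +10 → 10 < 90
  Juno: +30+15 → 45 ≥ 30
  Kestrel: +15 → 15 < 30
Round 2 — Juno shuts down.
  Axion: +80 → 80 ≥ 80
Round 3 — Axion shuts down.
  Cygnet: +25 → 25 < 60
  Flux: +95 → 95 ≥ 50
Round 4 — Flux shuts down.
  Cygnet: +70 → 95 ≥ 60
  Helix: +30 → 30 < 110
Round 5 — Cygnet shuts down.
  Helix: +10 → 40 < 110
  Ionix: +65 → 75 < 90
  Kestrel: +10 → 25 < 30
No further shutdowns.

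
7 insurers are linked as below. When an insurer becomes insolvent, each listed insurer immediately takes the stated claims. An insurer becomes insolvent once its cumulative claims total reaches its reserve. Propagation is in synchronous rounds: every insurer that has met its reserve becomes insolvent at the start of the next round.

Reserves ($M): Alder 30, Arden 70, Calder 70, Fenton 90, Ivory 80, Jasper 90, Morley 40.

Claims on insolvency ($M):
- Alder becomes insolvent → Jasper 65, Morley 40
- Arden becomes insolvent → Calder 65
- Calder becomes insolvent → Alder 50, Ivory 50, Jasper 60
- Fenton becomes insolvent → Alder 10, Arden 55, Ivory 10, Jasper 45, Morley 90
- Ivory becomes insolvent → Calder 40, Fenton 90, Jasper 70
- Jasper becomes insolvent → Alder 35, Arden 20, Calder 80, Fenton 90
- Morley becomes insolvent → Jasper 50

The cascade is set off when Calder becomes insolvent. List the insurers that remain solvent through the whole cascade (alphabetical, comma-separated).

Round 1 — Calder becomes insolvent (initial).
  Alder: +50 → 50 ≥ 30
  Ivory: +50 → 50 < 80
  Jasper: +60 → 60 < 90
Round 2 — Alder becomes insolvent.
  Jasper: +65 → 125 ≥ 90
  Morley: +40 → 40 ≥ 40
Round 3 — Jasper, Morley become insolvent.
  Arden: +20 → 20 < 70
  Fenton: +90 → 90 ≥ 90
Round 4 — Fenton becomes insolvent.
  Arden: +55 → 75 ≥ 70
  Ivory: +10 → 60 < 80
Round 5 — Arden becomes insolvent.
No further insolvencies.

Ivory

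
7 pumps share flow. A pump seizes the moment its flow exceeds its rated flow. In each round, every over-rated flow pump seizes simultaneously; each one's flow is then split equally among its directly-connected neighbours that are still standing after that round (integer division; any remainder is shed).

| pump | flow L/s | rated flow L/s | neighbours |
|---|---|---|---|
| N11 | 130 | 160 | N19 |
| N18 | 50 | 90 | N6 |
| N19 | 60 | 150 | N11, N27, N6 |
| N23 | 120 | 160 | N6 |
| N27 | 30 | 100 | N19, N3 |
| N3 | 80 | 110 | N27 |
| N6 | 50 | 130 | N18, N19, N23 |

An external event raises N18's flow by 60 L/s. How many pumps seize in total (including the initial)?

Round 1 — N18 at 110 > 90. N18 seizes.
  N18 sheds 110 L/s to N6: 110 each.
    N6: 50+110 = 160 > 130
Round 2 — N6 seizes.
  N6 sheds 160 L/s to N19, N23: 80 each.
    N19: 60+80 = 140 ≤ 150
    N23: 120+80 = 200 > 160
Round 3 — N23 seizes.
  N23 sheds 200 L/s: no online neighbours, lost.
No further seizures.

3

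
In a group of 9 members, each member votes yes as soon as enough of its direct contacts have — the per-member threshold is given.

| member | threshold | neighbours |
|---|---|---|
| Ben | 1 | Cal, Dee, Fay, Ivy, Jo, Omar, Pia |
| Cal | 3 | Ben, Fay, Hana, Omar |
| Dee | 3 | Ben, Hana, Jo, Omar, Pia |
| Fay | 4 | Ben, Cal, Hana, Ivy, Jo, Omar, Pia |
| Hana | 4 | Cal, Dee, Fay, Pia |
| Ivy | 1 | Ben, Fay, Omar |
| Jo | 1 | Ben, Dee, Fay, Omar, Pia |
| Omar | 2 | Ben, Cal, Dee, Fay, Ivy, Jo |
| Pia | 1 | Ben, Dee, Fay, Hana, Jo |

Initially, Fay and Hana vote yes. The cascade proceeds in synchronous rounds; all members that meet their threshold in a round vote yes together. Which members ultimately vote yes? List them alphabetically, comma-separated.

Ben, Cal, Dee, Fay, Hana, Ivy, Jo, Omar, Pia

Round 1 — Fay, Hana vote yes (initial).
Round 2 — checking thresholds:
  Ben: 1 of 7 neighbours ≥ 1, votes yes.
  Cal: 2 of 4 neighbours < 3, not yet.
  Dee: 1 of 5 neighbours < 3, not yet.
  Ivy: 1 of 3 neighbours ≥ 1, votes yes.
  Jo: 1 of 5 neighbours ≥ 1, votes yes.
  Omar: 1 of 6 neighbours < 2, not yet.
  Pia: 2 of 5 neighbours ≥ 1, votes yes.
Round 3 — checking thresholds:
  Cal: 3 of 4 neighbours ≥ 3, votes yes.
  Dee: 4 of 5 neighbours ≥ 3, votes yes.
  Omar: 4 of 6 neighbours ≥ 2, votes yes.
Round 4 — no new yes votes; cascade stops.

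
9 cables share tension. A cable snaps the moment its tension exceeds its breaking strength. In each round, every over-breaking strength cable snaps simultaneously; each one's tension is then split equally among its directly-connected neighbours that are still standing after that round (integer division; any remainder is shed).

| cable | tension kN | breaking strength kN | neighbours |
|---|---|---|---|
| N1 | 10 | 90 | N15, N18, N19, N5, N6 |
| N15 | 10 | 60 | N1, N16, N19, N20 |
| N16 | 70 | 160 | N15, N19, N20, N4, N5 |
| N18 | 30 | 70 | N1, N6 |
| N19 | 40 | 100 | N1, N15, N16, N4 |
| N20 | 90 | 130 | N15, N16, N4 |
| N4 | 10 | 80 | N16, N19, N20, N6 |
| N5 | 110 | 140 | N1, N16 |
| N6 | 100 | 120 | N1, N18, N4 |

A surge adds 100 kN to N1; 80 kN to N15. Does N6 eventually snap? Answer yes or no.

Round 1 — N1 at 110 > 90; N15 at 90 > 60. N1, N15 snap.
  N1 sheds 110 kN to N18, N19, N5, N6: 27 each (2 lost).
    N18: 30+27 = 57 ≤ 70
    N19: 40+27 = 67 ≤ 100
    N5: 110+27 = 137 ≤ 140
    N6: 100+27 = 127 > 120
  N15 sheds 90 kN to N16, N19, N20: 30 each.
    N16: 70+30 = 100 ≤ 160
    N19: 67+30 = 97 ≤ 100
    N20: 90+30 = 120 ≤ 130
Round 2 — N6 snaps.
  N6 sheds 127 kN to N18, N4: 63 each (1 lost).
    N18: 57+63 = 120 > 70
    N4: 10+63 = 73 ≤ 80
Round 3 — N18 snaps.
  N18 sheds 120 kN: no online neighbours, lost.
No further breaks.

yes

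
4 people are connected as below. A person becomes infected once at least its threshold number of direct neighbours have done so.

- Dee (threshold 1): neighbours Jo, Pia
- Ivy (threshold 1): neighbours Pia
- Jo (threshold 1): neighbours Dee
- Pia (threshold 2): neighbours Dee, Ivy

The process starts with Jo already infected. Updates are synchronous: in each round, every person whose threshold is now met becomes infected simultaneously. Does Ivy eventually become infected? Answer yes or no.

Round 1 — Jo becomes infected (initial).
Round 2 — checking thresholds:
  Dee: 1 of 2 neighbours ≥ 1, becomes infected.
Round 3 — no new infections; cascade stops.

no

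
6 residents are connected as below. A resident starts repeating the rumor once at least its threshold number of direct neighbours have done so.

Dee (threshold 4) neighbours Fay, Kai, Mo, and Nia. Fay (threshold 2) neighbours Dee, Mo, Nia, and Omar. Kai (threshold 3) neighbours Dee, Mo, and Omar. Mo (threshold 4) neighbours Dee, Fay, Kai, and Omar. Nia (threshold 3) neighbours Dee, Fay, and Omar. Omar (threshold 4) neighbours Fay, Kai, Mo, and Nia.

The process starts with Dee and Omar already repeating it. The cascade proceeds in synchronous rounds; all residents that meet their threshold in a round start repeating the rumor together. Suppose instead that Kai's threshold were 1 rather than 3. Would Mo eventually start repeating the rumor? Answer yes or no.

yes

With Kai's threshold at 1:
Round 1 — Dee, Omar start repeating the rumor (initial).
Round 2 — checking thresholds:
  Fay: 2 of 4 neighbours ≥ 2, starts repeating the rumor.
  Kai: 2 of 3 neighbours ≥ 1, starts repeating the rumor.
  Mo: 2 of 4 neighbours < 4, not yet.
  Nia: 2 of 3 neighbours < 3, not yet.
Round 3 — checking thresholds:
  Mo: 4 of 4 neighbours ≥ 4, starts repeating the rumor.
  Nia: 3 of 3 neighbours ≥ 3, starts repeating the rumor.
Round 4 — no new spreads; cascade stops.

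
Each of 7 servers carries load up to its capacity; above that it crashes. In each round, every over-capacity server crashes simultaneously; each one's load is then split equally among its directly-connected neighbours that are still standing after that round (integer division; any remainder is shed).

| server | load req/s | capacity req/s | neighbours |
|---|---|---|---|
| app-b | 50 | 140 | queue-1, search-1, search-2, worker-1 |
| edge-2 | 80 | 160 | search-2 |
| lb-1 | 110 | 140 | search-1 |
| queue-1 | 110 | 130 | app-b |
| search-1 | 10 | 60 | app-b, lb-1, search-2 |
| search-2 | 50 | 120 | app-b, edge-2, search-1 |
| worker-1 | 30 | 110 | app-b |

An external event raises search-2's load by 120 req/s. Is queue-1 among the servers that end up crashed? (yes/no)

no

Round 1 — search-2 at 170 > 120. search-2 crashes.
  search-2 sheds 170 req/s to app-b, edge-2, search-1: 56 each (2 lost).
    app-b: 50+56 = 106 ≤ 140
    edge-2: 80+56 = 136 ≤ 160
    search-1: 10+56 = 66 > 60
Round 2 — search-1 crashes.
  search-1 sheds 66 req/s to app-b, lb-1: 33 each.
    app-b: 106+33 = 139 ≤ 140
    lb-1: 110+33 = 143 > 140
Round 3 — lb-1 crashes.
  lb-1 sheds 143 req/s: no online neighbours, lost.
No further crashes.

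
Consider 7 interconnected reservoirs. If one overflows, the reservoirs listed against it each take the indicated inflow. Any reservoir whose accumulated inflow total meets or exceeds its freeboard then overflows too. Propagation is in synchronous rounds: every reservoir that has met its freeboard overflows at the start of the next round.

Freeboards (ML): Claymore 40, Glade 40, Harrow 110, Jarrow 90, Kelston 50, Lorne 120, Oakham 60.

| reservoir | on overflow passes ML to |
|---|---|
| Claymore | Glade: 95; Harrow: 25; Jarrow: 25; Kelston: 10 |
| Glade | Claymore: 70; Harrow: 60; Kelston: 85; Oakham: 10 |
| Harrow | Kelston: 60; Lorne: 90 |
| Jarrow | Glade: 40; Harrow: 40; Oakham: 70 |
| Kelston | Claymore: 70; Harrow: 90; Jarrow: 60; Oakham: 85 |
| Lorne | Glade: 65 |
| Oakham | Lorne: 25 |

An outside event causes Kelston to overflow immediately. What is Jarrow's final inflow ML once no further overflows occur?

Round 1 — Kelston overflows (initial).
  Claymore: +70 → 70 ≥ 40
  Harrow: +90 → 90 < 110
  Jarrow: +60 → 60 < 90
  Oakham: +85 → 85 ≥ 60
Round 2 — Claymore, Oakham overflow.
  Glade: +95 → 95 ≥ 40
  Harrow: +25 → 115 ≥ 110
  Jarrow: +25 → 85 < 90
  Lorne: +25 → 25 < 120
Round 3 — Glade, Harrow overflow.
  Lorne: +90 → 115 < 120
No further overflows.

85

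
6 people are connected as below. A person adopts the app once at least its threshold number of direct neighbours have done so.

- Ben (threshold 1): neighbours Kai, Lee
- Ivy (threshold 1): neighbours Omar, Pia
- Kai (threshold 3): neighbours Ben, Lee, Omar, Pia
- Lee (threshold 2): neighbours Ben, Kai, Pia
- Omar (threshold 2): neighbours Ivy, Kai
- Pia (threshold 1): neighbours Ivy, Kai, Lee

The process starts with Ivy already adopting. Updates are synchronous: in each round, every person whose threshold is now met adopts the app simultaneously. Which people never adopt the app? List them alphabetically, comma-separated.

Round 1 — Ivy adopts the app (initial).
Round 2 — checking thresholds:
  Omar: 1 of 2 neighbours < 2, not yet.
  Pia: 1 of 3 neighbours ≥ 1, adopts the app.
Round 3 — no new adoptions; cascade stops.

Ben, Kai, Lee, Omar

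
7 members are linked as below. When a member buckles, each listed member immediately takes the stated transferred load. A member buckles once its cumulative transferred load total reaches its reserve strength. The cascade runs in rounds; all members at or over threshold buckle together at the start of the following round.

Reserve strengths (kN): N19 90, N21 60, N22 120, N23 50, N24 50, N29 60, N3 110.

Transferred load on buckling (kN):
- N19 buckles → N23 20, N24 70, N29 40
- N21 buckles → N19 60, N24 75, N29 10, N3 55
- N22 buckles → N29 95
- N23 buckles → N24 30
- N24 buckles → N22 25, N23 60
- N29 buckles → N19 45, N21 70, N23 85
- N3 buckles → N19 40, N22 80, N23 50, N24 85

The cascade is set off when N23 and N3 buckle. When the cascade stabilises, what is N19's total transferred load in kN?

40

Round 1 — N23, N3 buckle (initial).
  N19: +40 → 40 < 90
  N22: +80 → 80 < 120
  N24: +30+85 → 115 ≥ 50
Round 2 — N24 buckles.
  N22: +25 → 105 < 120
No further bucklings.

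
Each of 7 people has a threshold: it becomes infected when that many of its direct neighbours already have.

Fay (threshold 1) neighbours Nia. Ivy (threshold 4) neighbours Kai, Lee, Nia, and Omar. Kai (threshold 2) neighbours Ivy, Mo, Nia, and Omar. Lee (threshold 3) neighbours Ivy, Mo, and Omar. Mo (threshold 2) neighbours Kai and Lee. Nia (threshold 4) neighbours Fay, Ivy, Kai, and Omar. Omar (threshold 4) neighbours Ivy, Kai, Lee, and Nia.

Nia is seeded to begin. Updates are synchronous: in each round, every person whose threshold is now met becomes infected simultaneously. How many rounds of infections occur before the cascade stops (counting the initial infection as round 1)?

2

Round 1 — Nia becomes infected (initial).
Round 2 — checking thresholds:
  Fay: 1 of 1 neighbours ≥ 1, becomes infected.
  Ivy: 1 of 4 neighbours < 4, below threshold.
  Kai: 1 of 4 neighbours < 2, below threshold.
  Omar: 1 of 4 neighbours < 4, below threshold.
Round 3 — no new infections; cascade stops.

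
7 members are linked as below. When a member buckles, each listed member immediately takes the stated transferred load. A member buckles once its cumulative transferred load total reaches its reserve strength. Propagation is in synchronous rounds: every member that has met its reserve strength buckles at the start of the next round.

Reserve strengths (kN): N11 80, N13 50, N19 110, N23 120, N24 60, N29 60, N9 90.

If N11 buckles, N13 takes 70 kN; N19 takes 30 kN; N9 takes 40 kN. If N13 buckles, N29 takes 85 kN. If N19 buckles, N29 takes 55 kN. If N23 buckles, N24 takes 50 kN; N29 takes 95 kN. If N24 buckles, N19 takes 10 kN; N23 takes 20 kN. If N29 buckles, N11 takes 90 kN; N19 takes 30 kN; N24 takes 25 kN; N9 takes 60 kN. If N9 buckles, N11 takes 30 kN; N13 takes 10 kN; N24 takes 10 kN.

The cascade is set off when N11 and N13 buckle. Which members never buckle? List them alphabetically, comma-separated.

N19, N23, N24

Round 1 — N11, N13 buckle (initial).
  N19: +30 → 30 < 110
  N29: +85 → 85 ≥ 60
  N9: +40 → 40 < 90
Round 2 — N29 buckles.
  N19: +30 → 60 < 110
  N24: +25 → 25 < 60
  N9: +60 → 100 ≥ 90
Round 3 — N9 buckles.
  N24: +10 → 35 < 60
No further bucklings.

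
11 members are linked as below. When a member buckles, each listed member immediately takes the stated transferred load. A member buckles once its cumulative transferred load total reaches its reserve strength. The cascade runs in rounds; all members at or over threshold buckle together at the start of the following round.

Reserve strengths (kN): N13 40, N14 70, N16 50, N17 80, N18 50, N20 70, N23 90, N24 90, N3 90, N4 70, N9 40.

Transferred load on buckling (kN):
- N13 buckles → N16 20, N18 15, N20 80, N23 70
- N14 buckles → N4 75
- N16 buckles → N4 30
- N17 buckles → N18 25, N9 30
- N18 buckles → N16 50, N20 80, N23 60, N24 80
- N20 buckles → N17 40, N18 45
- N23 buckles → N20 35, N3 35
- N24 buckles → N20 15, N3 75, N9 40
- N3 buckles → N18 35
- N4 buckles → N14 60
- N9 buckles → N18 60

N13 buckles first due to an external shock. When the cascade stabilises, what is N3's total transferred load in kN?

Round 1 — N13 buckles (initial).
  N16: +20 → 20 < 50
  N18: +15 → 15 < 50
  N20: +80 → 80 ≥ 70
  N23: +70 → 70 < 90
Round 2 — N20 buckles.
  N17: +40 → 40 < 80
  N18: +45 → 60 ≥ 50
Round 3 — N18 buckles.
  N16: +50 → 70 ≥ 50
  N23: +60 → 130 ≥ 90
  N24: +80 → 80 < 90
Round 4 — N16, N23 buckle.
  N3: +35 → 35 < 90
  N4: +30 → 30 < 70
No further bucklings.

35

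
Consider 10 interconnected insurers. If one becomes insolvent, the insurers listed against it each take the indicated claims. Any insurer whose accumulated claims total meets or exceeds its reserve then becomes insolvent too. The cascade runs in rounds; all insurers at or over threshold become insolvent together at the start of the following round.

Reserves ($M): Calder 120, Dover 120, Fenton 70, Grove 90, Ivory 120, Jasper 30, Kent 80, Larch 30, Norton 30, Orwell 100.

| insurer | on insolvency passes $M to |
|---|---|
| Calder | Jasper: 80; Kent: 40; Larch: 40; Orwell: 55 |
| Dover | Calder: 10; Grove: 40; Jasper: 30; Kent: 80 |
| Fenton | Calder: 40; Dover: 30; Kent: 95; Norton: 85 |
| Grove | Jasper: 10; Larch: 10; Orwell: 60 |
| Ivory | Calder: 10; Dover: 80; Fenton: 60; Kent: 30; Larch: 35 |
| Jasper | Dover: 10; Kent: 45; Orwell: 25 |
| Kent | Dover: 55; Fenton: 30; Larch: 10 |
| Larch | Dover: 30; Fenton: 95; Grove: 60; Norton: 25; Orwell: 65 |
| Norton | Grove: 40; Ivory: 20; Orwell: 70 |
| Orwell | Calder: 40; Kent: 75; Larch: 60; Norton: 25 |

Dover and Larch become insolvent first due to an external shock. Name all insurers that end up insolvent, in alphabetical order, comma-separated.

Dover, Fenton, Grove, Jasper, Kent, Larch, Norton, Orwell

Round 1 — Dover, Larch become insolvent (initial).
  Calder: +10 → 10 < 120
  Fenton: +95 → 95 ≥ 70
  Grove: +40+60 → 100 ≥ 90
  Jasper: +30 → 30 ≥ 30
  Kent: +80 → 80 ≥ 80
  Norton: +25 → 25 < 30
  Orwell: +65 → 65 < 100
Round 2 — Fenton, Grove, Jasper, Kent become insolvent.
  Calder: +40 → 50 < 120
  Norton: +85 → 110 ≥ 30
  Orwell: +60+25 → 150 ≥ 100
Round 3 — Norton, Orwell become insolvent.
  Calder: +40 → 90 < 120
  Ivory: +20 → 20 < 120
No further insolvencies.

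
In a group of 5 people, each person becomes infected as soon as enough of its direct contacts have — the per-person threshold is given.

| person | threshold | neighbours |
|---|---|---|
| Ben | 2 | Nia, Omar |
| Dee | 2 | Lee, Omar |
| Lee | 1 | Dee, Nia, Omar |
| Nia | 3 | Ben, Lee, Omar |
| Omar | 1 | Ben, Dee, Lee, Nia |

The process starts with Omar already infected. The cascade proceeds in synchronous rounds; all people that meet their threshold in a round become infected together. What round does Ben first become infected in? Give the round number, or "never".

Round 1 — Omar becomes infected (initial).
Round 2 — checking thresholds:
  Ben: 1 of 2 neighbours < 2, holds.
  Dee: 1 of 2 neighbours < 2, holds.
  Lee: 1 of 3 neighbours ≥ 1, becomes infected.
  Nia: 1 of 3 neighbours < 3, holds.
Round 3 — checking thresholds:
  Ben: 1 of 2 neighbours < 2, holds.
  Dee: 2 of 2 neighbours ≥ 2, becomes infected.
  Nia: 2 of 3 neighbours < 3, holds.
Round 4 — no new infections; cascade stops.

never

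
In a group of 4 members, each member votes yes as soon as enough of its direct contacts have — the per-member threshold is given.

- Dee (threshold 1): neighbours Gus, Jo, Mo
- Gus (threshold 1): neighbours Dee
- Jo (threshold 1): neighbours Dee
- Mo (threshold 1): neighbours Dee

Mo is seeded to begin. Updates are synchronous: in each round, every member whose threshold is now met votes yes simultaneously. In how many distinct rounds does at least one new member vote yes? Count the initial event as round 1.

Round 1 — Mo votes yes (initial).
Round 2 — checking thresholds:
  Dee: 1 of 3 neighbours ≥ 1, votes yes.
Round 3 — checking thresholds:
  Gus: 1 of 1 neighbours ≥ 1, votes yes.
  Jo: 1 of 1 neighbours ≥ 1, votes yes.
Round 4 — no new yes votes; cascade stops.

3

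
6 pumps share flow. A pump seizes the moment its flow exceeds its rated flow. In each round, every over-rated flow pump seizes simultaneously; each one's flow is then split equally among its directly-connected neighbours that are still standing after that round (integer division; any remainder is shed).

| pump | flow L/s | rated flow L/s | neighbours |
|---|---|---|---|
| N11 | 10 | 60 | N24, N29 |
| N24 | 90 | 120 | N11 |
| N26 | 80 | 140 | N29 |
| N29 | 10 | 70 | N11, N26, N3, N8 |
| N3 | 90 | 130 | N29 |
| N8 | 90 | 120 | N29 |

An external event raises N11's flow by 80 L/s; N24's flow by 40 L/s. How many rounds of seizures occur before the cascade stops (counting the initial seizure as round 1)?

Round 1 — N11 at 90 > 60; N24 at 130 > 120. N11, N24 seize.
  N11 sheds 90 L/s to N29: 90 each.
    N29: 10+90 = 100 > 70
  N24 sheds 130 L/s: no online neighbours, lost.
Round 2 — N29 seizes.
  N29 sheds 100 L/s to N26, N3, N8: 33 each (1 lost).
    N26: 80+33 = 113 ≤ 140
    N3: 90+33 = 123 ≤ 130
    N8: 90+33 = 123 > 120
Round 3 — N8 seizes.
  N8 sheds 123 L/s: no online neighbours, lost.
No further seizures.

3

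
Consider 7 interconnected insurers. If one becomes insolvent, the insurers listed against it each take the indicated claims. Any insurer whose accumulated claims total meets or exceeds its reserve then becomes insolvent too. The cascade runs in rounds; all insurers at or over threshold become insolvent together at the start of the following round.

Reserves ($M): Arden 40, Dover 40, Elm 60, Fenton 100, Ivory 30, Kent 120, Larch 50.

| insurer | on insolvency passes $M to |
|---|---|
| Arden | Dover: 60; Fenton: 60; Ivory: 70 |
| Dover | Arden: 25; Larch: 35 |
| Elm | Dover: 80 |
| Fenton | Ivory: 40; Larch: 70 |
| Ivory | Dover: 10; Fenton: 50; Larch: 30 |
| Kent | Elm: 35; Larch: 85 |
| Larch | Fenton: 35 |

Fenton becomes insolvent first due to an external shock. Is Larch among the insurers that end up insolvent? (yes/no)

yes

Round 1 — Fenton becomes insolvent (initial).
  Ivory: +40 → 40 ≥ 30
  Larch: +70 → 70 ≥ 50
Round 2 — Ivory, Larch become insolvent.
  Dover: +10 → 10 < 40
No further insolvencies.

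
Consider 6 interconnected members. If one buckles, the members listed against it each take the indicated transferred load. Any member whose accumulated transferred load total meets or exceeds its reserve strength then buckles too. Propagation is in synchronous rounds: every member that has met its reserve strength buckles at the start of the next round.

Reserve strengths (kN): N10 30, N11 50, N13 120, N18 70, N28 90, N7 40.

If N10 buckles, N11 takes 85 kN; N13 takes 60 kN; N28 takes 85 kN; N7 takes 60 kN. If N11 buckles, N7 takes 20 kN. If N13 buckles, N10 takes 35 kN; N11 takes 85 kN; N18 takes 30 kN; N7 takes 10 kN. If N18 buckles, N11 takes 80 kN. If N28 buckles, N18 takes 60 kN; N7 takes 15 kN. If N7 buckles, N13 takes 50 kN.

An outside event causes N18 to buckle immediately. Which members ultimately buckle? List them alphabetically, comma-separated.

N11, N18

Round 1 — N18 buckles (initial).
  N11: +80 → 80 ≥ 50
Round 2 — N11 buckles.
  N7: +20 → 20 < 40
No further bucklings.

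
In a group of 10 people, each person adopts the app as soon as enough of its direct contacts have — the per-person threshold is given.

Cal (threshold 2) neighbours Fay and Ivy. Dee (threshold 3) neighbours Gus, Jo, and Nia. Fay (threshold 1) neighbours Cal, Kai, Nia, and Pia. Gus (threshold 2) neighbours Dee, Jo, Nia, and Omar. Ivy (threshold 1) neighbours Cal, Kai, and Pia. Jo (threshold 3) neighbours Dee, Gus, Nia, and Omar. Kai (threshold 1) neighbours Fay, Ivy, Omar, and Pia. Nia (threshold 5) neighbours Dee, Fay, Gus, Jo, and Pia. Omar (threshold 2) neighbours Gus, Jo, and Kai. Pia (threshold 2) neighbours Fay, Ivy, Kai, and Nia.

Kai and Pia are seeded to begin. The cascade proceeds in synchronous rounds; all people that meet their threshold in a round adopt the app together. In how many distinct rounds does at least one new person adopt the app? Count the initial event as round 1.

Round 1 — Kai, Pia adopt the app (initial).
Round 2 — checking thresholds:
  Fay: 2 of 4 neighbours ≥ 1, adopts the app.
  Ivy: 2 of 3 neighbours ≥ 1, adopts the app.
  Nia: 1 of 5 neighbours < 5, holds.
  Omar: 1 of 3 neighbours < 2, holds.
Round 3 — checking thresholds:
  Cal: 2 of 2 neighbours ≥ 2, adopts the app.
  Nia: 2 of 5 neighbours < 5, holds.
  Omar: 1 of 3 neighbours < 2, holds.
Round 4 — no new adoptions; cascade stops.

3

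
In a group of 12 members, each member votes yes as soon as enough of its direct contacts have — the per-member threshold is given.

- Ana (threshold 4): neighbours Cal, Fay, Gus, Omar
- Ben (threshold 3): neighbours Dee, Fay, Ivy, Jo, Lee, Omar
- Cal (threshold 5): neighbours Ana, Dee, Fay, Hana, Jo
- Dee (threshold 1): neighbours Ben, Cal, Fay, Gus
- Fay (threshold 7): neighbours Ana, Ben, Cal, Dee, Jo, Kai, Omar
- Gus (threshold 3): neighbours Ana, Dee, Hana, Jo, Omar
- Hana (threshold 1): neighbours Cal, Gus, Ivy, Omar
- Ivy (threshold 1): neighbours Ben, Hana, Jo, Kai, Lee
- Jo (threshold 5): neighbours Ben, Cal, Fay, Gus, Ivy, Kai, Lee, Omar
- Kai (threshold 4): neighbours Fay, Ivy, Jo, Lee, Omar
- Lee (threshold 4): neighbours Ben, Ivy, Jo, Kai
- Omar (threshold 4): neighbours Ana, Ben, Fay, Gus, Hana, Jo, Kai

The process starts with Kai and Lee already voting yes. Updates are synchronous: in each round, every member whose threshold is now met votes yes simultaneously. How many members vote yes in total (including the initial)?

Round 1 — Kai, Lee vote yes (initial).
Round 2 — checking thresholds:
  Ben: 1 of 6 neighbours < 3, below threshold.
  Fay: 1 of 7 neighbours < 7, below threshold.
  Ivy: 2 of 5 neighbours ≥ 1, votes yes.
  Jo: 2 of 8 neighbours < 5, below threshold.
  Omar: 1 of 7 neighbours < 4, below threshold.
Round 3 — checking thresholds:
  Ben: 2 of 6 neighbours < 3, below threshold.
  Fay: 1 of 7 neighbours < 7, below threshold.
  Hana: 1 of 4 neighbours ≥ 1, votes yes.
  Jo: 3 of 8 neighbours < 5, below threshold.
  Omar: 1 of 7 neighbours < 4, below threshold.
Round 4 — no new yes votes; cascade stops.

4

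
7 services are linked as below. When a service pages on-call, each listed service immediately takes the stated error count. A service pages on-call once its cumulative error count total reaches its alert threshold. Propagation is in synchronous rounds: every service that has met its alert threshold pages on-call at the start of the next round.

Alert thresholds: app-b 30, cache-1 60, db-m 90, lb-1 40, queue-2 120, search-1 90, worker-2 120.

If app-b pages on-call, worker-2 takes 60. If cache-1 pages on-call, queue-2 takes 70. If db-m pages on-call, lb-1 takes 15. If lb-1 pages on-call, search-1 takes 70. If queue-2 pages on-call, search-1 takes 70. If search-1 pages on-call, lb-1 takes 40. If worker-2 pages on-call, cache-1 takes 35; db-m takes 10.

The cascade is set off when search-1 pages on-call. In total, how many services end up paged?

Round 1 — search-1 pages on-call (initial).
  lb-1: +40 → 40 ≥ 40
Round 2 — lb-1 pages on-call.
No further pages.

2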